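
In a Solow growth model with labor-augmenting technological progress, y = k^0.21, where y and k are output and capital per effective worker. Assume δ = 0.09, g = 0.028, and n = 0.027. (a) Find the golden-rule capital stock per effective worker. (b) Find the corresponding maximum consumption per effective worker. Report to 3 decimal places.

Break-even investment rate: n + g + δ = 0.027 + 0.028 + 0.09 = 0.145.
At the golden rule the marginal product of capital equals n+g+δ: 0.21·k^(0.21−1) = 0.145. Solving, k_gold = (0.21/0.145)^(1/0.79) ≈ 1.5981.
y_gold = 1.5981^0.21 ≈ 1.1035; c_gold = y_gold − 0.145·k_gold ≈ 0.8717.

(a) k_gold ≈ 1.598; (b) c_gold ≈ 0.872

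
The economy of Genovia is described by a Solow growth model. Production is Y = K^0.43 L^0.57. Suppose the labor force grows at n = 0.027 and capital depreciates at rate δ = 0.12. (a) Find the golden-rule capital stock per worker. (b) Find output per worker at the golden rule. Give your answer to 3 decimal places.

Capital per worker breaks even when investment replaces (n + δ)·k; here n + δ = 0.147.
Maximizing c = f(k) − (n+δ)·k gives f'(k) = n+δ, i.e. 0.43·k^(0.43−1) = 0.147, so k_gold = (0.43/0.147)^(1/0.57) ≈ 6.5737.
y_gold = 6.5737^0.43 ≈ 2.2473.

(a) k_gold ≈ 6.574; (b) y_gold ≈ 2.247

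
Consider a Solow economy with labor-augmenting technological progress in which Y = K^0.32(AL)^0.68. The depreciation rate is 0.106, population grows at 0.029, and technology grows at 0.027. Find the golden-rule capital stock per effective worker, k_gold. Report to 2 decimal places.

k_gold ≈ 2.72

Break-even investment rate: n + g + δ = 0.029 + 0.027 + 0.106 = 0.162.
At the golden rule the marginal product of capital equals n+g+δ: 0.32·k^(0.32−1) = 0.162. Solving, k_gold = (0.32/0.162)^(1/0.68) ≈ 2.7212.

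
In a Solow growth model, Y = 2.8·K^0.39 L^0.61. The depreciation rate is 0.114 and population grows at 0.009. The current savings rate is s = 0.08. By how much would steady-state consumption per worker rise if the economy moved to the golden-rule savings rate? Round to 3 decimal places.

Break-even investment rate: n + δ = 0.009 + 0.114 = 0.123.
Current steady state (s = 0.08): k* = (0.08·2.8/0.123)^(1/0.61) ≈ 2.6717, y* = 2.8·2.6717^0.39 ≈ 4.1078, c* = (1−0.08)·4.1078 ≈ 3.7792.
Maximizing c = f(k) − (n+δ)·k gives f'(k) = n+δ, i.e. 0.39·2.8·k^(0.39−1) = 0.123, so k_gold = (0.39·2.8/0.123)^(1/0.61) ≈ 35.8607.
y_gold = 2.8·35.8607^0.39 ≈ 11.3099, c_gold = y_gold − 0.123·k_gold ≈ 6.8990.
Gain: Δc = 6.8990 − 3.7792 ≈ 3.1199.

Δc ≈ 3.120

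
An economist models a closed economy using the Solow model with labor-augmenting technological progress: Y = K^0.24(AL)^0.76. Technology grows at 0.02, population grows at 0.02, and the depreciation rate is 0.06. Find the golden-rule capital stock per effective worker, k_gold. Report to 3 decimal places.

k_gold ≈ 3.164

Capital per effective worker breaks even when investment replaces (n + g + δ)·k; here n + g + δ = 0.1.
At the golden rule the marginal product of capital equals n+g+δ: 0.24·k^(0.24−1) = 0.1. Solving, k_gold = (0.24/0.1)^(1/0.76) ≈ 3.1643.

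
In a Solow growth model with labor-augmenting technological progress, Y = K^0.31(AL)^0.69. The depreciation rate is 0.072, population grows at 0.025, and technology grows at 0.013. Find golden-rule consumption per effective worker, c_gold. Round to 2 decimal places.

n + g + δ = 0.025 + 0.013 + 0.072 = 0.11.
Maximizing c = f(k) − (n+g+δ)·k gives f'(k) = n+g+δ, i.e. 0.31·k^(0.31−1) = 0.11, so k_gold = (0.31/0.11)^(1/0.69) ≈ 4.4888.
y_gold = 4.4888^0.31 ≈ 1.5928.
c_gold = y_gold − (n+g+δ)·k_gold = 1.5928 − 0.11·4.4888 ≈ 1.0990.

c_gold ≈ 1.10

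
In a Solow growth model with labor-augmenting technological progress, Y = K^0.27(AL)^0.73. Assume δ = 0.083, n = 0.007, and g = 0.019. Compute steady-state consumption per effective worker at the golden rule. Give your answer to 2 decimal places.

c_gold ≈ 1.02

Break-even investment rate: n + g + δ = 0.007 + 0.019 + 0.083 = 0.109.
Maximizing c = f(k) − (n+g+δ)·k gives f'(k) = n+g+δ, i.e. 0.27·k^(0.27−1) = 0.109, so k_gold = (0.27/0.109)^(1/0.73) ≈ 3.4645.
y_gold = 3.4645^0.27 ≈ 1.3986.
c_gold = y_gold − (n+g+δ)·k_gold = 1.3986 − 0.109·3.4645 ≈ 1.0210.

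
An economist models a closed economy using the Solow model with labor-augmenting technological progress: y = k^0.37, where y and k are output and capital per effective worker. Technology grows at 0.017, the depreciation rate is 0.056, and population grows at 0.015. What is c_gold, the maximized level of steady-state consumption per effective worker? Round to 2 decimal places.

Capital per effective worker breaks even when investment replaces (n + g + δ)·k; here n + g + δ = 0.088.
Maximizing c = f(k) − (n+g+δ)·k gives f'(k) = n+g+δ, i.e. 0.37·k^(0.37−1) = 0.088, so k_gold = (0.37/0.088)^(1/0.63) ≈ 9.7731.
y_gold = 9.7731^0.37 ≈ 2.3244.
c_gold = y_gold − (n+g+δ)·k_gold = 2.3244 − 0.088·9.7731 ≈ 1.4644.

c_gold ≈ 1.46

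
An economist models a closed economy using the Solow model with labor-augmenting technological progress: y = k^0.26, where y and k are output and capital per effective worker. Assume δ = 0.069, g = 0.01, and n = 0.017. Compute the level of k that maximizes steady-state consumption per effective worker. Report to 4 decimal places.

Capital per effective worker breaks even when investment replaces (n + g + δ)·k; here n + g + δ = 0.096.
Maximizing c = f(k) − (n+g+δ)·k gives f'(k) = n+g+δ, i.e. 0.26·k^(0.26−1) = 0.096, so k_gold = (0.26/0.096)^(1/0.74) ≈ 3.8436.

k_gold ≈ 3.8436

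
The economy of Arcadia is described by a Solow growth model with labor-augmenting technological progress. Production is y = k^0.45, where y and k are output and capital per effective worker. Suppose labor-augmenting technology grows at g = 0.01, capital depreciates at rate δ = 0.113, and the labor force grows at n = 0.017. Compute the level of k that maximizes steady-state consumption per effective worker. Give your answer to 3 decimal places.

The effective depreciation rate is n + g + δ = 0.017 + 0.01 + 0.113 = 0.14.
At the golden rule the marginal product of capital equals n+g+δ: 0.45·k^(0.45−1) = 0.14. Solving, k_gold = (0.45/0.14)^(1/0.55) ≈ 8.3555.

k_gold ≈ 8.355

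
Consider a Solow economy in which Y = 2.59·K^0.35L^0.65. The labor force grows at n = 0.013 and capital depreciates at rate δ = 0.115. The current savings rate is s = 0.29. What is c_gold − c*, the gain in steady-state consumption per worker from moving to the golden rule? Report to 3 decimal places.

Δc ≈ 0.062

n + δ = 0.013 + 0.115 = 0.128.
Current steady state (s = 0.29): k* = (0.29·2.59/0.128)^(1/0.65) ≈ 15.2156, y* = 2.59·15.2156^0.35 ≈ 6.7158, c* = (1−0.29)·6.7158 ≈ 4.7683.
Maximizing c = f(k) − (n+δ)·k gives f'(k) = n+δ, i.e. 0.35·2.59·k^(0.35−1) = 0.128, so k_gold = (0.35·2.59/0.128)^(1/0.65) ≈ 20.3205.
y_gold = 2.59·20.3205^0.35 ≈ 7.4315, c_gold = y_gold − 0.128·k_gold ≈ 4.8305.
Gain: Δc = 4.8305 − 4.7683 ≈ 0.0622.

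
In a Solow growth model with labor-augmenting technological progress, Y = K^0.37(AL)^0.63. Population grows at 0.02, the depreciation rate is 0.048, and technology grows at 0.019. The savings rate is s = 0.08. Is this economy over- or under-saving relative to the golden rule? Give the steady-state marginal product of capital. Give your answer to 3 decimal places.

The effective depreciation rate is n + g + δ = 0.02 + 0.019 + 0.048 = 0.087.
Steady-state k*: s·k^0.37 = 0.087·k gives k* = (0.08/0.087)^(1/0.63) ≈ 0.8753.
MPK = 0.37·0.8753^(-0.63) ≈ 0.4024.
MPK > n+g+δ = 0.087, so the economy is dynamically efficient (under-saving).

under-saving; MPK ≈ 0.402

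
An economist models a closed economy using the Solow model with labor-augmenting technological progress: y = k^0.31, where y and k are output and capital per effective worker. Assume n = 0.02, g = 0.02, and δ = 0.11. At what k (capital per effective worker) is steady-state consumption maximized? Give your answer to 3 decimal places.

k_gold ≈ 2.864

Break-even investment rate: n + g + δ = 0.02 + 0.02 + 0.11 = 0.15.
Setting f'(k) = n+g+δ gives 0.31·k^(0.31−1) = 0.15, hence k_gold = (0.31/0.15)^(1/0.69) ≈ 2.8636.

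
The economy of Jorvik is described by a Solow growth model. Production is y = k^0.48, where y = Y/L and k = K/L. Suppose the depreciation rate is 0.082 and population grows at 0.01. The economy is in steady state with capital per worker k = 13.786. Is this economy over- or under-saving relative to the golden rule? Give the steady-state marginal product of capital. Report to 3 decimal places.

under-saving; MPK ≈ 0.123

Break-even investment rate: n + δ = 0.01 + 0.082 = 0.092.
MPK = 0.48·k^(0.48−1) = 0.48·13.786^(-0.52) ≈ 0.1227.
MPK > 0.092, so the economy is dynamically efficient (under-saving).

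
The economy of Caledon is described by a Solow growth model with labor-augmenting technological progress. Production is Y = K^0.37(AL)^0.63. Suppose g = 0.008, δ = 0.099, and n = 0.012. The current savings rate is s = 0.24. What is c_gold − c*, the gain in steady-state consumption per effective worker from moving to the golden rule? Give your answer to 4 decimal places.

Δc ≈ 0.0791

Break-even investment rate: n + g + δ = 0.012 + 0.008 + 0.099 = 0.119.
Current steady state (s = 0.24): k* = (0.24/0.119)^(1/0.63) ≈ 3.0450, y* = 3.0450^0.37 ≈ 1.5098, c* = (1−0.24)·1.5098 ≈ 1.1475.
Golden rule sets MPK = n+g+δ: 0.37·k^(0.37−1) = 0.119, so k_gold = (0.37/0.119)^(1/0.63) ≈ 6.0533.
y_gold = 6.0533^0.37 ≈ 1.9469, c_gold = y_gold − 0.119·k_gold ≈ 1.2265.
Gain: Δc = 1.2265 − 1.1475 ≈ 0.0791.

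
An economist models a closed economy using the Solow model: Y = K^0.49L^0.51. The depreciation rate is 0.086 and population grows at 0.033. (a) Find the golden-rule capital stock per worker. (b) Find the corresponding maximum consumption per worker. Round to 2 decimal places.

Capital per worker breaks even when investment replaces (n + δ)·k; here n + δ = 0.119.
Setting f'(k) = n+δ gives 0.49·k^(0.49−1) = 0.119, hence k_gold = (0.49/0.119)^(1/0.51) ≈ 16.0396.
y_gold = 16.0396^0.49 ≈ 3.8953; c_gold = y_gold − 0.119·k_gold ≈ 1.9866.

(a) k_gold ≈ 16.04; (b) c_gold ≈ 1.99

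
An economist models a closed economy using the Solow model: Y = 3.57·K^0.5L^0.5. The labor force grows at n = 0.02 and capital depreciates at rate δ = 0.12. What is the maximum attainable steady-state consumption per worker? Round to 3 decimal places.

c_gold ≈ 22.759

The effective depreciation rate is n + δ = 0.02 + 0.12 = 0.14.
Golden rule sets MPK = n+δ: 0.5·3.57·k^(0.5−1) = 0.14, so k_gold = (0.5·3.57/0.14)^(1/0.5) ≈ 162.5625.
y_gold = 3.57·162.5625^0.5 ≈ 45.5175.
c_gold = y_gold − (n+δ)·k_gold = 45.5175 − 0.14·162.5625 ≈ 22.7587.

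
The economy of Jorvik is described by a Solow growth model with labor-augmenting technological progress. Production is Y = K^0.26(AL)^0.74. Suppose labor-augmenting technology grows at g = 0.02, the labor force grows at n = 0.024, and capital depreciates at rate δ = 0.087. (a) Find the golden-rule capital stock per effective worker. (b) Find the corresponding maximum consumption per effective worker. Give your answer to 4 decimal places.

(a) k_gold ≈ 2.5252; (b) c_gold ≈ 0.9415

The effective depreciation rate is n + g + δ = 0.024 + 0.02 + 0.087 = 0.131.
Golden rule sets MPK = n+g+δ: 0.26·k^(0.26−1) = 0.131, so k_gold = (0.26/0.131)^(1/0.74) ≈ 2.5252.
y_gold = 2.5252^0.26 ≈ 1.2723; c_gold = y_gold − 0.131·k_gold ≈ 0.9415.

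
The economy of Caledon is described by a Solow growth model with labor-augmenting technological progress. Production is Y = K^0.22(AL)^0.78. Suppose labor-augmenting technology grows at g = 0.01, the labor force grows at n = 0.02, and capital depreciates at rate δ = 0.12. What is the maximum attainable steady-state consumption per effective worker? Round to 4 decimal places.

Break-even investment rate: n + g + δ = 0.02 + 0.01 + 0.12 = 0.15.
Maximizing c = f(k) − (n+g+δ)·k gives f'(k) = n+g+δ, i.e. 0.22·k^(0.22−1) = 0.15, so k_gold = (0.22/0.15)^(1/0.78) ≈ 1.6340.
y_gold = 1.6340^0.22 ≈ 1.1141.
c_gold = y_gold − (n+g+δ)·k_gold = 1.1141 − 0.15·1.6340 ≈ 0.8690.

c_gold ≈ 0.8690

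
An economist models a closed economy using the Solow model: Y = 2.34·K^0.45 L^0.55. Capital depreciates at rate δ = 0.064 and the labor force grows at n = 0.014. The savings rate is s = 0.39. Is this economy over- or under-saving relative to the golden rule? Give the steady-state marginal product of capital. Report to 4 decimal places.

under-saving; MPK ≈ 0.0900

The effective depreciation rate is n + δ = 0.014 + 0.064 = 0.078.
Steady-state k*: s·A·k^0.45 = 0.078·k gives k* = (0.39·2.34/0.078)^(1/0.55) ≈ 87.5298.
MPK = 0.45·2.34·87.5298^(-0.55) ≈ 0.0900.
MPK > n+δ = 0.078, so the economy is dynamically efficient (under-saving).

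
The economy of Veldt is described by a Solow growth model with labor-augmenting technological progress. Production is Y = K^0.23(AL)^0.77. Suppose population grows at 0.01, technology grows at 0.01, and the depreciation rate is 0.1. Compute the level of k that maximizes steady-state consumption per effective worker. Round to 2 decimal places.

Break-even investment rate: n + g + δ = 0.01 + 0.01 + 0.1 = 0.12.
Maximizing c = f(k) − (n+g+δ)·k gives f'(k) = n+g+δ, i.e. 0.23·k^(0.23−1) = 0.12, so k_gold = (0.23/0.12)^(1/0.77) ≈ 2.3278.

k_gold ≈ 2.33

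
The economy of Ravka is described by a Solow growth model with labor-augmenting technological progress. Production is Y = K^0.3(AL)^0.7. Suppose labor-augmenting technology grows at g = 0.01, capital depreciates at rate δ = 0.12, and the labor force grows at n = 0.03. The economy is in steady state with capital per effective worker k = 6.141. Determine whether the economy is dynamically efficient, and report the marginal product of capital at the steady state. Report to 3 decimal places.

The effective depreciation rate is n + g + δ = 0.03 + 0.01 + 0.12 = 0.16.
MPK = 0.3·k^(0.3−1) = 0.3·6.141^(-0.7) ≈ 0.0842.
MPK < 0.16, so the economy is dynamically inefficient (over-saving).

dynamically inefficient; MPK ≈ 0.084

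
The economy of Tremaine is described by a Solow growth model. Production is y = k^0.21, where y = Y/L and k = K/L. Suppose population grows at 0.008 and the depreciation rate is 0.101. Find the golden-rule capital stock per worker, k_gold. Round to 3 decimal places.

The effective depreciation rate is n + δ = 0.008 + 0.101 = 0.109.
Setting f'(k) = n+δ gives 0.21·k^(0.21−1) = 0.109, hence k_gold = (0.21/0.109)^(1/0.79) ≈ 2.2935.

k_gold ≈ 2.293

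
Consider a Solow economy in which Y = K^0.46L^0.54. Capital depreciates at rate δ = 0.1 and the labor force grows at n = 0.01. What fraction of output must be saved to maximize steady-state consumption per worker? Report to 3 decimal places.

s_gold = 0.460

Break-even investment rate: n + δ = 0.01 + 0.1 = 0.11.
At the golden rule MPK = n+δ, and in any Cobb-Douglas steady state s = (n+δ)·k/y = MPK·k/y = capital's share 0.46.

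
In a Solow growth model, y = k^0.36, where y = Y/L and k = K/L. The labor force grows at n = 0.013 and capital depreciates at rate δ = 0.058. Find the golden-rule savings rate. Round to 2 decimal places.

Break-even investment rate: n + δ = 0.013 + 0.058 = 0.071.
At the golden rule MPK = n+δ, and in any Cobb-Douglas steady state s = (n+δ)·k/y = MPK·k/y = capital's share 0.36.

s_gold = 0.36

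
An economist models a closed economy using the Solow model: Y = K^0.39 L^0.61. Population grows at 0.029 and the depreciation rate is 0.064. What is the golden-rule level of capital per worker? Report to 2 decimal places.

n + δ = 0.029 + 0.064 = 0.093.
Golden rule sets MPK = n+δ: 0.39·k^(0.39−1) = 0.093, so k_gold = (0.39/0.093)^(1/0.61) ≈ 10.4864.

k_gold ≈ 10.49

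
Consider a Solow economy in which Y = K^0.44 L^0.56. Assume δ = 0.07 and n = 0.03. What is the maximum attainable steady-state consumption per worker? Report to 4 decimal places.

c_gold ≈ 1.7937

The effective depreciation rate is n + δ = 0.03 + 0.07 = 0.1.
At the golden rule the marginal product of capital equals n+δ: 0.44·k^(0.44−1) = 0.1. Solving, k_gold = (0.44/0.1)^(1/0.56) ≈ 14.0936.
y_gold = 14.0936^0.44 ≈ 3.2031.
c_gold = y_gold − (n+δ)·k_gold = 3.2031 − 0.1·14.0936 ≈ 1.7937.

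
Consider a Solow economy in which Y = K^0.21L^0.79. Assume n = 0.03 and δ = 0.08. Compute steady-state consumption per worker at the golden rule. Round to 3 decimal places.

Capital per worker breaks even when investment replaces (n + δ)·k; here n + δ = 0.11.
Setting f'(k) = n+δ gives 0.21·k^(0.21−1) = 0.11, hence k_gold = (0.21/0.11)^(1/0.79) ≈ 2.2671.
y_gold = 2.2671^0.21 ≈ 1.1875.
c_gold = y_gold − (n+δ)·k_gold = 1.1875 − 0.11·2.2671 ≈ 0.9382.

c_gold ≈ 0.938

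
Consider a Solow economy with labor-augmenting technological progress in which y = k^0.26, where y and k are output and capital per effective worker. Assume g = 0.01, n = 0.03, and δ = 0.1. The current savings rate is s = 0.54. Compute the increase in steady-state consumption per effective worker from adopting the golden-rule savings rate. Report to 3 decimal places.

Δc ≈ 0.181

The effective depreciation rate is n + g + δ = 0.03 + 0.01 + 0.1 = 0.14.
Current steady state (s = 0.54): k* = (0.54/0.14)^(1/0.74) ≈ 6.1980, y* = 6.1980^0.26 ≈ 1.6069, c* = (1−0.54)·1.6069 ≈ 0.7392.
Maximizing c = f(k) − (n+g+δ)·k gives f'(k) = n+g+δ, i.e. 0.26·k^(0.26−1) = 0.14, so k_gold = (0.26/0.14)^(1/0.74) ≈ 2.3084.
y_gold = 2.3084^0.26 ≈ 1.2430, c_gold = y_gold − 0.14·k_gold ≈ 0.9198.
Gain: Δc = 0.9198 − 0.7392 ≈ 0.1806.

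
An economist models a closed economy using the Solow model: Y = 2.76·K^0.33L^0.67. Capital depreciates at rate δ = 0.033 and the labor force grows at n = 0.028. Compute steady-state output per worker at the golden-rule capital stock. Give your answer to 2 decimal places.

n + δ = 0.028 + 0.033 = 0.061.
At the golden rule the marginal product of capital equals n+δ: 0.33·2.76·k^(0.33−1) = 0.061. Solving, k_gold = (0.33·2.76/0.061)^(1/0.67) ≈ 56.5429.
Output: y_gold = 2.76·k_gold^0.33 = 2.76·56.5429^0.33 ≈ 10.4519.

y_gold ≈ 10.45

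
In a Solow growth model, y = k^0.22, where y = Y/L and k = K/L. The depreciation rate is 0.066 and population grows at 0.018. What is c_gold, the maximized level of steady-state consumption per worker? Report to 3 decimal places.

c_gold ≈ 1.023

Break-even investment rate: n + δ = 0.018 + 0.066 = 0.084.
Maximizing c = f(k) − (n+δ)·k gives f'(k) = n+δ, i.e. 0.22·k^(0.22−1) = 0.084, so k_gold = (0.22/0.084)^(1/0.78) ≈ 3.4362.
y_gold = 3.4362^0.22 ≈ 1.3120.
c_gold = y_gold − (n+δ)·k_gold = 1.3120 − 0.084·3.4362 ≈ 1.0234.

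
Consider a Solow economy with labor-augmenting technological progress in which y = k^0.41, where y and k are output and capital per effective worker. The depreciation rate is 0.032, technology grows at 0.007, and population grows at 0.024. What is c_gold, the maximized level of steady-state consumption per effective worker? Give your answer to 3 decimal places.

n + g + δ = 0.024 + 0.007 + 0.032 = 0.063.
Setting f'(k) = n+g+δ gives 0.41·k^(0.41−1) = 0.063, hence k_gold = (0.41/0.063)^(1/0.59) ≈ 23.9176.
y_gold = 23.9176^0.41 ≈ 3.6751.
c_gold = y_gold − (n+g+δ)·k_gold = 3.6751 − 0.063·23.9176 ≈ 2.1683.

c_gold ≈ 2.168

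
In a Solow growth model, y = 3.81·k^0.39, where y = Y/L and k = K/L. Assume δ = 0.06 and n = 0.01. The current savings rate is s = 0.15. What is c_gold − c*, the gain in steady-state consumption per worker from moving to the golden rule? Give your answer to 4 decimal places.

Capital per worker breaks even when investment replaces (n + δ)·k; here n + δ = 0.07.
Current steady state (s = 0.15): k* = (0.15·3.81/0.07)^(1/0.61) ≈ 31.2570, y* = 3.81·31.2570^0.39 ≈ 14.5866, c* = (1−0.15)·14.5866 ≈ 12.3986.
At the golden rule the marginal product of capital equals n+δ: 0.39·3.81·k^(0.39−1) = 0.07. Solving, k_gold = (0.39·3.81/0.07)^(1/0.61) ≈ 149.7035.
y_gold = 3.81·149.7035^0.39 ≈ 26.8699, c_gold = y_gold − 0.07·k_gold ≈ 16.3906.
Gain: Δc = 16.3906 − 12.3986 ≈ 3.9920.

Δc ≈ 3.9920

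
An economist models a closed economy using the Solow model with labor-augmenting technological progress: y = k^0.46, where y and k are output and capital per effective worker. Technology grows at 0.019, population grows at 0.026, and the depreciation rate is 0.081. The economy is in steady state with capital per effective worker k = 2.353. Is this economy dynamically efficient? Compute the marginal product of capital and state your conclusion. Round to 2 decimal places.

dynamically efficient; MPK ≈ 0.29

Capital per effective worker breaks even when investment replaces (n + g + δ)·k; here n + g + δ = 0.126.
MPK = 0.46·k^(0.46−1) = 0.46·2.353^(-0.54) ≈ 0.2898.
MPK > 0.126, so the economy is dynamically efficient (under-saving).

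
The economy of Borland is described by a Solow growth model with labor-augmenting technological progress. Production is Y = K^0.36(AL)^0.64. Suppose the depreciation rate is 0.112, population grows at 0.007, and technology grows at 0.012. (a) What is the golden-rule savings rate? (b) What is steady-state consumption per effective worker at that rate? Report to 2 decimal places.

(a) s_gold = 0.36; (b) c_gold ≈ 1.13

n + g + δ = 0.007 + 0.012 + 0.112 = 0.131.
For Cobb-Douglas, s_gold equals capital's share: s_gold = 0.36.
Maximizing c = f(k) − (n+g+δ)·k gives f'(k) = n+g+δ, i.e. 0.36·k^(0.36−1) = 0.131, so k_gold = (0.36/0.131)^(1/0.64) ≈ 4.8527.
y_gold = 4.8527^0.36 ≈ 1.7659; c_gold = (1−0.36)·y_gold ≈ 1.1301.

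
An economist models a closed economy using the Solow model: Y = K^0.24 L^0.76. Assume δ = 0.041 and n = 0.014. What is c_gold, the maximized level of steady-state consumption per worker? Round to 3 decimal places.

n + δ = 0.014 + 0.041 = 0.055.
Maximizing c = f(k) − (n+δ)·k gives f'(k) = n+δ, i.e. 0.24·k^(0.24−1) = 0.055, so k_gold = (0.24/0.055)^(1/0.76) ≈ 6.9487.
y_gold = 6.9487^0.24 ≈ 1.5924.
c_gold = y_gold − (n+δ)·k_gold = 1.5924 − 0.055·6.9487 ≈ 1.2102.

c_gold ≈ 1.210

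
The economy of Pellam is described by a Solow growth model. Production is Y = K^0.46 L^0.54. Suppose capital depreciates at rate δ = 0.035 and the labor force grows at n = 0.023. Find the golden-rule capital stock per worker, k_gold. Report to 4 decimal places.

k_gold ≈ 46.2834

The effective depreciation rate is n + δ = 0.023 + 0.035 = 0.058.
Setting f'(k) = n+δ gives 0.46·k^(0.46−1) = 0.058, hence k_gold = (0.46/0.058)^(1/0.54) ≈ 46.2834.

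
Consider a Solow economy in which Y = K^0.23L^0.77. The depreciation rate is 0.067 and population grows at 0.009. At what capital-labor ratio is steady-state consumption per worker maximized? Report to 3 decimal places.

The effective depreciation rate is n + δ = 0.009 + 0.067 = 0.076.
Golden rule sets MPK = n+δ: 0.23·k^(0.23−1) = 0.076, so k_gold = (0.23/0.076)^(1/0.77) ≈ 4.2127.

k_gold ≈ 4.213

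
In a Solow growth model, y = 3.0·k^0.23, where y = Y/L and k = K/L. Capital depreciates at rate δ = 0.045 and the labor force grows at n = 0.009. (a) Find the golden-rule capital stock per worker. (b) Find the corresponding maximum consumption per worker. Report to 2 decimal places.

The effective depreciation rate is n + δ = 0.009 + 0.045 = 0.054.
Setting f'(k) = n+δ gives 0.23·3.0·k^(0.23−1) = 0.054, hence k_gold = (0.23·3.0/0.054)^(1/0.77) ≈ 27.3499.
y_gold = 3.0·27.3499^0.23 ≈ 6.4213; c_gold = y_gold − 0.054·k_gold ≈ 4.9444.

(a) k_gold ≈ 27.35; (b) c_gold ≈ 4.94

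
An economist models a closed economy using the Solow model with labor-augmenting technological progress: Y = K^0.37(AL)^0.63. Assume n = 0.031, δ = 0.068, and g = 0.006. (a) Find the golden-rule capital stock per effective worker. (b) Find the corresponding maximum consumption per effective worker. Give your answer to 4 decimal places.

n + g + δ = 0.031 + 0.006 + 0.068 = 0.105.
At the golden rule the marginal product of capital equals n+g+δ: 0.37·k^(0.37−1) = 0.105. Solving, k_gold = (0.37/0.105)^(1/0.63) ≈ 7.3837.
y_gold = 7.3837^0.37 ≈ 2.0954; c_gold = y_gold − 0.105·k_gold ≈ 1.3201.

(a) k_gold ≈ 7.3837; (b) c_gold ≈ 1.3201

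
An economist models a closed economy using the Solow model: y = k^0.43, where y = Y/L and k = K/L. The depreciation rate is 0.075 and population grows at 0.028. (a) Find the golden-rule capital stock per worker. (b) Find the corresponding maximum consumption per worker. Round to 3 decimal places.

(a) k_gold ≈ 12.269; (b) c_gold ≈ 1.675

n + δ = 0.028 + 0.075 = 0.103.
Setting f'(k) = n+δ gives 0.43·k^(0.43−1) = 0.103, hence k_gold = (0.43/0.103)^(1/0.57) ≈ 12.2695.
y_gold = 12.2695^0.43 ≈ 2.9390; c_gold = y_gold − 0.103·k_gold ≈ 1.6752.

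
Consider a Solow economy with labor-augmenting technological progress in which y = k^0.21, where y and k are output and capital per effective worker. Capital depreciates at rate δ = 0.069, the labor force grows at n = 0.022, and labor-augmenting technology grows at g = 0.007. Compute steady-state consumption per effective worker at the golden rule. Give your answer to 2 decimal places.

c_gold ≈ 0.97

Capital per effective worker breaks even when investment replaces (n + g + δ)·k; here n + g + δ = 0.098.
At the golden rule the marginal product of capital equals n+g+δ: 0.21·k^(0.21−1) = 0.098. Solving, k_gold = (0.21/0.098)^(1/0.79) ≈ 2.6241.
y_gold = 2.6241^0.21 ≈ 1.2246.
c_gold = y_gold − (n+g+δ)·k_gold = 1.2246 − 0.098·2.6241 ≈ 0.9674.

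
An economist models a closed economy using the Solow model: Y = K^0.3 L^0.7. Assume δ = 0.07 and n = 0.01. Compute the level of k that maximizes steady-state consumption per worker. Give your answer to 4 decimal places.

k_gold ≈ 6.6076

Break-even investment rate: n + δ = 0.01 + 0.07 = 0.08.
Golden rule sets MPK = n+δ: 0.3·k^(0.3−1) = 0.08, so k_gold = (0.3/0.08)^(1/0.7) ≈ 6.6076.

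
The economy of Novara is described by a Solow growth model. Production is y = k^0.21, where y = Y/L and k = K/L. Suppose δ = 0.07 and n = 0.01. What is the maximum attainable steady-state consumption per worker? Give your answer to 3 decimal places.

c_gold ≈ 1.021

The effective depreciation rate is n + δ = 0.01 + 0.07 = 0.08.
Setting f'(k) = n+δ gives 0.21·k^(0.21−1) = 0.08, hence k_gold = (0.21/0.08)^(1/0.79) ≈ 3.3927.
y_gold = 3.3927^0.21 ≈ 1.2925.
c_gold = y_gold − (n+δ)·k_gold = 1.2925 − 0.08·3.3927 ≈ 1.0210.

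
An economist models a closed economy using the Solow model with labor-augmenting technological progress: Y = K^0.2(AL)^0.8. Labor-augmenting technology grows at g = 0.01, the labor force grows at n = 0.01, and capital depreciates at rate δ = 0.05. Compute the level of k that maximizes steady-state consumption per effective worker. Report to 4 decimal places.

k_gold ≈ 3.7146

n + g + δ = 0.01 + 0.01 + 0.05 = 0.07.
Golden rule sets MPK = n+g+δ: 0.2·k^(0.2−1) = 0.07, so k_gold = (0.2/0.07)^(1/0.8) ≈ 3.7146.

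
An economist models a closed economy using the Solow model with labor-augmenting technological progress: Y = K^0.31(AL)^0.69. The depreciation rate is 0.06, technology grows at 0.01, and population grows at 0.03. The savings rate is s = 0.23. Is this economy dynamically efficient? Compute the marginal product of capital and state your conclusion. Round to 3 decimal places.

Break-even investment rate: n + g + δ = 0.03 + 0.01 + 0.06 = 0.1.
Steady-state k*: s·k^0.31 = 0.1·k gives k* = (0.23/0.1)^(1/0.69) ≈ 3.3438.
MPK = 0.31·3.3438^(-0.69) ≈ 0.1348.
MPK > n+g+δ = 0.1, so the economy is dynamically efficient (under-saving).

dynamically efficient; MPK ≈ 0.135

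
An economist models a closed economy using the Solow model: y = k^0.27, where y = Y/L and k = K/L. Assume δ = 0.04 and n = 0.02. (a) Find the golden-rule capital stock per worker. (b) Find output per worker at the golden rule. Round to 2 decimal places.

(a) k_gold ≈ 7.85; (b) y_gold ≈ 1.74

Capital per worker breaks even when investment replaces (n + δ)·k; here n + δ = 0.06.
Golden rule sets MPK = n+δ: 0.27·k^(0.27−1) = 0.06, so k_gold = (0.27/0.06)^(1/0.73) ≈ 7.8490.
y_gold = 7.8490^0.27 ≈ 1.7442.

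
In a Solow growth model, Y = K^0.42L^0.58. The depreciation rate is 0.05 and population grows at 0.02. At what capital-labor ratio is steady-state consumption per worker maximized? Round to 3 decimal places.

k_gold ≈ 21.960

n + δ = 0.02 + 0.05 = 0.07.
At the golden rule the marginal product of capital equals n+δ: 0.42·k^(0.42−1) = 0.07. Solving, k_gold = (0.42/0.07)^(1/0.58) ≈ 21.9604.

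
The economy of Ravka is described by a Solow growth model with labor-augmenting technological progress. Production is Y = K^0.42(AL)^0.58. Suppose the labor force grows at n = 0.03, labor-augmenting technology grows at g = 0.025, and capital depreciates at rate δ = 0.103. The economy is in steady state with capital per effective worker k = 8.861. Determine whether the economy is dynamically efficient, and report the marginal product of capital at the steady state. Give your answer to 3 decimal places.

dynamically inefficient; MPK ≈ 0.118

Capital per effective worker breaks even when investment replaces (n + g + δ)·k; here n + g + δ = 0.158.
MPK = 0.42·k^(0.42−1) = 0.42·8.861^(-0.58) ≈ 0.1185.
MPK < 0.158, so the economy is dynamically inefficient (over-saving).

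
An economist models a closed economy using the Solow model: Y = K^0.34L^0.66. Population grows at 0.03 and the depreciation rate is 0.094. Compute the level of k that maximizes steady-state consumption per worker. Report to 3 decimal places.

The effective depreciation rate is n + δ = 0.03 + 0.094 = 0.124.
At the golden rule the marginal product of capital equals n+δ: 0.34·k^(0.34−1) = 0.124. Solving, k_gold = (0.34/0.124)^(1/0.66) ≈ 4.6102.

k_gold ≈ 4.610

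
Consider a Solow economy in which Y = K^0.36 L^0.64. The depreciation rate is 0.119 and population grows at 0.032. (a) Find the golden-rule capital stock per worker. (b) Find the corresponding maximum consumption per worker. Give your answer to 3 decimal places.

(a) k_gold ≈ 3.887; (b) c_gold ≈ 1.043

Capital per worker breaks even when investment replaces (n + δ)·k; here n + δ = 0.151.
At the golden rule the marginal product of capital equals n+δ: 0.36·k^(0.36−1) = 0.151. Solving, k_gold = (0.36/0.151)^(1/0.64) ≈ 3.8866.
y_gold = 3.8866^0.36 ≈ 1.6302; c_gold = y_gold − 0.151·k_gold ≈ 1.0433.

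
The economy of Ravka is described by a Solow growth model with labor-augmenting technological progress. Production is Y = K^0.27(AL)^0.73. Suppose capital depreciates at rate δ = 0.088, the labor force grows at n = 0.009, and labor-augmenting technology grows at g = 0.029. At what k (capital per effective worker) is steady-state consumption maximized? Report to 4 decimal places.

Capital per effective worker breaks even when investment replaces (n + g + δ)·k; here n + g + δ = 0.126.
At the golden rule the marginal product of capital equals n+g+δ: 0.27·k^(0.27−1) = 0.126. Solving, k_gold = (0.27/0.126)^(1/0.73) ≈ 2.8406.

k_gold ≈ 2.8406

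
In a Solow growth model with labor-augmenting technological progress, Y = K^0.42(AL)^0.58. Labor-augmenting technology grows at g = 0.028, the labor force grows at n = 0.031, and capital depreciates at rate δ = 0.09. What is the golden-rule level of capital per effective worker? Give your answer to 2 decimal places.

Capital per effective worker breaks even when investment replaces (n + g + δ)·k; here n + g + δ = 0.149.
Maximizing c = f(k) − (n+g+δ)·k gives f'(k) = n+g+δ, i.e. 0.42·k^(0.42−1) = 0.149, so k_gold = (0.42/0.149)^(1/0.58) ≈ 5.9700.

k_gold ≈ 5.97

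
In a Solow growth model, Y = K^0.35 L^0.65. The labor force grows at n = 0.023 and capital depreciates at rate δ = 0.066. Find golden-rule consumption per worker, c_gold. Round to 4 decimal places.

Capital per worker breaks even when investment replaces (n + δ)·k; here n + δ = 0.089.
Maximizing c = f(k) − (n+δ)·k gives f'(k) = n+δ, i.e. 0.35·k^(0.35−1) = 0.089, so k_gold = (0.35/0.089)^(1/0.65) ≈ 8.2203.
y_gold = 8.2203^0.35 ≈ 2.0903.
c_gold = y_gold − (n+δ)·k_gold = 2.0903 − 0.089·8.2203 ≈ 1.3587.

c_gold ≈ 1.3587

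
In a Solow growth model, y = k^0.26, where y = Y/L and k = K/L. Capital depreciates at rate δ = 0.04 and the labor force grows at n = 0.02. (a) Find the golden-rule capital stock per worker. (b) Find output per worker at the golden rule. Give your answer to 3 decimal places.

Break-even investment rate: n + δ = 0.02 + 0.04 = 0.06.
Golden rule sets MPK = n+δ: 0.26·k^(0.26−1) = 0.06, so k_gold = (0.26/0.06)^(1/0.74) ≈ 7.2539.
y_gold = 7.2539^0.26 ≈ 1.6740.

(a) k_gold ≈ 7.254; (b) y_gold ≈ 1.674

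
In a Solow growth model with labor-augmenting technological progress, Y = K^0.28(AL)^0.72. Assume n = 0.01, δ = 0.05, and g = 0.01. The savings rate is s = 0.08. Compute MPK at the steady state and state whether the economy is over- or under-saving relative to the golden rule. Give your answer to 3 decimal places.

The effective depreciation rate is n + g + δ = 0.01 + 0.01 + 0.05 = 0.07.
Steady-state k*: s·k^0.28 = 0.07·k gives k* = (0.08/0.07)^(1/0.72) ≈ 1.2038.
MPK = 0.28·1.2038^(-0.72) ≈ 0.2450.
MPK > n+g+δ = 0.07, so the economy is dynamically efficient (under-saving).

under-saving; MPK ≈ 0.245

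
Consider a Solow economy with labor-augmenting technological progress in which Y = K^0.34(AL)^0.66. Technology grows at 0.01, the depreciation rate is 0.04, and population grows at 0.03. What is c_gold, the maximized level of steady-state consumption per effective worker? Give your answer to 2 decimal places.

Capital per effective worker breaks even when investment replaces (n + g + δ)·k; here n + g + δ = 0.08.
Setting f'(k) = n+g+δ gives 0.34·k^(0.34−1) = 0.08, hence k_gold = (0.34/0.08)^(1/0.66) ≈ 8.9558.
y_gold = 8.9558^0.34 ≈ 2.1072.
c_gold = y_gold − (n+g+δ)·k_gold = 2.1072 − 0.08·8.9558 ≈ 1.3908.

c_gold ≈ 1.39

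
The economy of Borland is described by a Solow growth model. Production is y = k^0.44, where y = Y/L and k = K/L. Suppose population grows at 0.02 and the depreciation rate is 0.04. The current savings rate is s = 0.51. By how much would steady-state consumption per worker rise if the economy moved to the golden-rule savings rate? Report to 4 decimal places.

Break-even investment rate: n + δ = 0.02 + 0.04 = 0.06.
Current steady state (s = 0.51): k* = (0.51/0.06)^(1/0.56) ≈ 45.6748, y* = 45.6748^0.44 ≈ 5.3735, c* = (1−0.51)·5.3735 ≈ 2.6330.
Setting f'(k) = n+δ gives 0.44·k^(0.44−1) = 0.06, hence k_gold = (0.44/0.06)^(1/0.56) ≈ 35.0898.
y_gold = 35.0898^0.44 ≈ 4.7850, c_gold = y_gold − 0.06·k_gold ≈ 2.6796.
Gain: Δc = 2.6796 − 2.6330 ≈ 0.0466.

Δc ≈ 0.0466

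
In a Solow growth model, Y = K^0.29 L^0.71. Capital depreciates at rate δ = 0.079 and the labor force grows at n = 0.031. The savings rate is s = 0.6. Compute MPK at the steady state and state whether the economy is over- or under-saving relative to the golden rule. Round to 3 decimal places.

over-saving; MPK ≈ 0.053

n + δ = 0.031 + 0.079 = 0.11.
Steady-state k*: s·k^0.29 = 0.11·k gives k* = (0.6/0.11)^(1/0.71) ≈ 10.9066.
MPK = 0.29·10.9066^(-0.71) ≈ 0.0532.
MPK < n+δ = 0.11, so the economy is dynamically inefficient (over-saving).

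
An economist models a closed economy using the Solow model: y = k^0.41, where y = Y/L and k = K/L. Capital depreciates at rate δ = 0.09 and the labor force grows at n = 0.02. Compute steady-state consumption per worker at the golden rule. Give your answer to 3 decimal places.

Break-even investment rate: n + δ = 0.02 + 0.09 = 0.11.
At the golden rule the marginal product of capital equals n+δ: 0.41·k^(0.41−1) = 0.11. Solving, k_gold = (0.41/0.11)^(1/0.59) ≈ 9.2995.
y_gold = 9.2995^0.41 ≈ 2.4950.
c_gold = y_gold − (n+δ)·k_gold = 2.4950 − 0.11·9.2995 ≈ 1.4720.

c_gold ≈ 1.472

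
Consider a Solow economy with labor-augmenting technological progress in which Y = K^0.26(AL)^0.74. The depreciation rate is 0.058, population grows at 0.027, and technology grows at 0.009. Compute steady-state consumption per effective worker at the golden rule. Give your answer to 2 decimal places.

n + g + δ = 0.027 + 0.009 + 0.058 = 0.094.
At the golden rule the marginal product of capital equals n+g+δ: 0.26·k^(0.26−1) = 0.094. Solving, k_gold = (0.26/0.094)^(1/0.74) ≈ 3.9545.
y_gold = 3.9545^0.26 ≈ 1.4297.
c_gold = y_gold − (n+g+δ)·k_gold = 1.4297 − 0.094·3.9545 ≈ 1.0580.

c_gold ≈ 1.06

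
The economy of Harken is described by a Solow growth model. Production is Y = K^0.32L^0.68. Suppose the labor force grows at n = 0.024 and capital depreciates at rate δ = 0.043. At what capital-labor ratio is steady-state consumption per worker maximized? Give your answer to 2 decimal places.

Break-even investment rate: n + δ = 0.024 + 0.043 = 0.067.
Golden rule sets MPK = n+δ: 0.32·k^(0.32−1) = 0.067, so k_gold = (0.32/0.067)^(1/0.68) ≈ 9.9687.

k_gold ≈ 9.97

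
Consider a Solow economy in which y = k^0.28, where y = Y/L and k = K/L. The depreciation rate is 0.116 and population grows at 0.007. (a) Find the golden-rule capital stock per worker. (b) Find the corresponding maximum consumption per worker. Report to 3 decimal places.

(a) k_gold ≈ 3.135; (b) c_gold ≈ 0.991

The effective depreciation rate is n + δ = 0.007 + 0.116 = 0.123.
At the golden rule the marginal product of capital equals n+δ: 0.28·k^(0.28−1) = 0.123. Solving, k_gold = (0.28/0.123)^(1/0.72) ≈ 3.1346.
y_gold = 3.1346^0.28 ≈ 1.3770; c_gold = y_gold − 0.123·k_gold ≈ 0.9914.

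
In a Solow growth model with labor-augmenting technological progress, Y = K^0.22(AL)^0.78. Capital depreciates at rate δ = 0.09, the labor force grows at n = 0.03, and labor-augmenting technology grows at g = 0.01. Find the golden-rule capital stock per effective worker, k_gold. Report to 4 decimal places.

Break-even investment rate: n + g + δ = 0.03 + 0.01 + 0.09 = 0.13.
Golden rule sets MPK = n+g+δ: 0.22·k^(0.22−1) = 0.13, so k_gold = (0.22/0.13)^(1/0.78) ≈ 1.9630.

k_gold ≈ 1.9630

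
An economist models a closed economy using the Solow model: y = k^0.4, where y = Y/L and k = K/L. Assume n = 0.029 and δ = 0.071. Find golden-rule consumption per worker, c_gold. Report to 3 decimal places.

c_gold ≈ 1.512

Capital per worker breaks even when investment replaces (n + δ)·k; here n + δ = 0.1.
At the golden rule the marginal product of capital equals n+δ: 0.4·k^(0.4−1) = 0.1. Solving, k_gold = (0.4/0.1)^(1/0.6) ≈ 10.0794.
y_gold = 10.0794^0.4 ≈ 2.5198.
c_gold = y_gold − (n+δ)·k_gold = 2.5198 − 0.1·10.0794 ≈ 1.5119.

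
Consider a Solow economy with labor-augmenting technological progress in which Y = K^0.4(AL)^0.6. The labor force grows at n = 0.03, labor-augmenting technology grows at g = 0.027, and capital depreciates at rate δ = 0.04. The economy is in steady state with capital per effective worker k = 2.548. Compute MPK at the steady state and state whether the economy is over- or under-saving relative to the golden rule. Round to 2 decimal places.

under-saving; MPK ≈ 0.23

Break-even investment rate: n + g + δ = 0.03 + 0.027 + 0.04 = 0.097.
MPK = 0.4·k^(0.4−1) = 0.4·2.548^(-0.6) ≈ 0.2282.
MPK > 0.097, so the economy is dynamically efficient (under-saving).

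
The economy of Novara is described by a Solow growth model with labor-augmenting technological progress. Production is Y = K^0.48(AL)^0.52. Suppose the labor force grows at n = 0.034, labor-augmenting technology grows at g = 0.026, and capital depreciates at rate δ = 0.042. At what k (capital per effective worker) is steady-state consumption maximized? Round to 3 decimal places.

Capital per effective worker breaks even when investment replaces (n + g + δ)·k; here n + g + δ = 0.102.
At the golden rule the marginal product of capital equals n+g+δ: 0.48·k^(0.48−1) = 0.102. Solving, k_gold = (0.48/0.102)^(1/0.52) ≈ 19.6581.

k_gold ≈ 19.658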